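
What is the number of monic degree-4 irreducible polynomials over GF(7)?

588

By the necklace-counting formula, N_7(4) = (1/4) Σ_{d|4} μ(4/d)·7^d.
Divisors of 4: 1, 2, 4; μ(4/d) for each: 0, -1, 1.
Σ = − 7^2 + 7^4 = 2352.
N = 2352/4 = 588.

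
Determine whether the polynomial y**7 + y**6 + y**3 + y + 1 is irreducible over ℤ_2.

Yes

Write f(y) = y**7 + y**6 + y**3 + y + 1.
Check for roots in ℤ_2: f(0) = 1; f(1) = 1.
No roots, so no linear factors.
Monic irreducibles of degree 2 over GF(2): y**2 + y + 1.
None of them divide f (all give nonzero remainder).
Monic irreducibles of degree 3 over GF(2): y**3 + y + 1, y**3 + y**2 + 1.
None of them divide f (all give nonzero remainder).
No irreducible factor of degree ≤ 3 exists, so f is irreducible over GF(2).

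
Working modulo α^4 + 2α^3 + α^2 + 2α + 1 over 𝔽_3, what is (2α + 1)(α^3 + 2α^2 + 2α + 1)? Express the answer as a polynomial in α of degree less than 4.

Multiply in 𝔽_3[α]: (2α + 1)·(α^3 + 2α^2 + 2α + 1) = 2α^4 + 2α^3 + α + 1.
Reduce using α^4 ≡ α^3 + 2α^2 + α + 2 (mod α^4 + 2α^3 + α^2 + 2α + 1).
Reduced: α^3 + α^2 + 2.

α^3 + α^2 + 2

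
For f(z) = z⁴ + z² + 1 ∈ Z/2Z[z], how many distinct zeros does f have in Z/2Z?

0

Evaluate at each of the 2 elements of Z/2Z:
f(0) = 1; f(1) = 1.
No element is a root.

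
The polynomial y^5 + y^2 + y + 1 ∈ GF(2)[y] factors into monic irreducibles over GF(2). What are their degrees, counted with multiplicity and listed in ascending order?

Write g(y) = y^5 + y^2 + y + 1.
Roots in GF(2): g(0) = 1; g(1) = 0 → root.
Linear factors from roots: (y + 1).
Complete factorization: g(y) = (y + 1)^2·(y^3 + y + 1).
Factor degrees with multiplicity: 1 + 1 + 3 = 5.

1, 1, 3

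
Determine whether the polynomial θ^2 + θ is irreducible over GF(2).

No

Write g(θ) = θ^2 + θ.
Check for roots in GF(2): g(0) = 0 → root; g(1) = 0 → root.
g(0) = 0, so (θ) divides g(θ); g is reducible.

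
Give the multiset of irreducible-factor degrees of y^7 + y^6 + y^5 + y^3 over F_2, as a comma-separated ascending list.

Write f(y) = y^7 + y^6 + y^5 + y^3.
Roots in F_2: f(0) = 0 → root; f(1) = 0 → root.
Linear factors from roots: (y), (y + 1).
Complete factorization: f(y) = (y + 1)·(y)^3·(y^3 + y + 1).
Factor degrees with multiplicity: 1 + 1 + 1 + 1 + 3 = 7.

1, 1, 1, 1, 3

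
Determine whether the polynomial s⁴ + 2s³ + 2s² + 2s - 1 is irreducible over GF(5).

Write P(s) = s⁴ + 2s³ + 2s² + 2s - 1.
Check for roots in GF(5): P(0) = 4; P(1) = 1; P(2) = 3; P(3) = 3; P(4) = 3.
No roots, so no linear factors.
Degree-2 irreducible divisors: test the 10 monic irreducibles of degree 2 over GF(5).
None of them divide P (all give nonzero remainder).
No irreducible factor of degree ≤ 2 exists, so P is irreducible over GF(5).

Yes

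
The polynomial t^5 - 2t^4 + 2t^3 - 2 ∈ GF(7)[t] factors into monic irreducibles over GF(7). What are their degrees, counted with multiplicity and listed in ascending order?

Write h(t) = t^5 - 2t^4 + 2t^3 - 2.
Linear factors from roots: (t - 2), (t - 3), (t + 1).
Complete factorization: h(t) = (t + 1)·(t - 3)·(t - 2)·(t^2 + 2t + 2).
Factor degrees with multiplicity: 1 + 1 + 1 + 2 = 5.

1, 1, 1, 2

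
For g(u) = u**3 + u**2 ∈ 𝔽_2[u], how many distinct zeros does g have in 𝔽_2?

Evaluate at each of the 2 elements of 𝔽_2:
g(0) = 0 → root; g(1) = 0 → root.
Roots: {0, 1}.

2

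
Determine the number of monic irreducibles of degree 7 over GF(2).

18

Gauss's count: N_{2}(7) = (1/7) Σ_{d|7} μ(7/d)·2^d.
Divisors of 7: 1, 7; μ(7/d) for each: -1, 1.
Σ = − 2^1 + 2^7 = 126.
N = 126/7 = 18.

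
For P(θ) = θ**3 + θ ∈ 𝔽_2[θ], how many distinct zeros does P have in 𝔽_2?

2

Evaluate at each of the 2 elements of 𝔽_2:
P(0) = 0 → root; P(1) = 0 → root.
Roots: {0, 1}.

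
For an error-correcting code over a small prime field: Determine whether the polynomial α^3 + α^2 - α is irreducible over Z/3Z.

Write m(α) = α^3 + α^2 - α.
Check for roots in Z/3Z: m(0) = 0 → root; m(1) = 1; m(2) = 1.
m(0) = 0, so (α) divides m(α); m is reducible.

No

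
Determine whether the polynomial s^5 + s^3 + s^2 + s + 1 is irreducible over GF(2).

Write P(s) = s^5 + s^3 + s^2 + s + 1.
Check for roots in GF(2): P(0) = 1; P(1) = 1.
No roots, so no linear factors.
Monic irreducibles of degree 2 over GF(2): s^2 + s + 1.
None of them divide P (all give nonzero remainder).
No irreducible factor of degree ≤ 2 exists, so P is irreducible over GF(2).

Yes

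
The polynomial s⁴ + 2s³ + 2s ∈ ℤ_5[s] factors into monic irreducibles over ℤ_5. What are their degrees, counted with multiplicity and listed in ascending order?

1, 1, 2

Write h(s) = s⁴ + 2s³ + 2s.
Roots in ℤ_5: h(0) = 0 → root; h(1) = 0 → root; h(2) = 1; h(3) = 1; h(4) = 2.
Linear factors from roots: (s), (s - 1).
Complete factorization: h(s) = (s)·(s - 1)·(s² - 2s - 2).
Factor degrees with multiplicity: 1 + 1 + 2 = 4.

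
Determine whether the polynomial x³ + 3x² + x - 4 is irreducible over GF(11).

Write h(x) = x³ + 3x² + x - 4.
Check each element of GF(11) for a root: h(0)=7, h(1)=1, h(2)=7, h(3)=9, h(4)=2, h(5)=3, h(6)=7, h(7)=9, h(8)=4, h(9)=9, h(10)=8.
No roots. A degree-3 polynomial over a field with no linear factor is irreducible.

Yes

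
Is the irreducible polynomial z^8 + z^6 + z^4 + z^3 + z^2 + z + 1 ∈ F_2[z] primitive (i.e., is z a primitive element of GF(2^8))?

Yes

Write f(z) = z^8 + z^6 + z^4 + z^3 + z^2 + z + 1.
|GF(2^8)^×| = 2^8 − 1 = 255. Prime factorization: 255 = 3·5·17.
f is primitive ⇔ z has order 255 in GF(2)[z]/(f), i.e. z^(255/q) ≠ 1 for each prime q | 255.
z^(85) mod f = z^4 + z^3 + z.
z^(51) mod f = z^6 + z^3.
z^(15) mod f = z^6 + z + 1.
None equal 1, so z has full order 255; f is primitive.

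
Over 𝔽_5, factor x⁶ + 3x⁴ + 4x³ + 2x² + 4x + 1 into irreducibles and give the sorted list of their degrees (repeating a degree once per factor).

1, 2, 3

Write f(x) = x⁶ + 3x⁴ + 4x³ + 2x² + 4x + 1.
Roots in 𝔽_5: f(0) = 1; f(1) = 0 → root; f(2) = 1; f(3) = 1; f(4) = 4.
Linear factors from roots: (x + 4).
Complete factorization: f(x) = (x + 4)·(x² + 3x + 3)·(x³ + 3x² + 2x + 3).
Factor degrees with multiplicity: 1 + 2 + 3 = 6.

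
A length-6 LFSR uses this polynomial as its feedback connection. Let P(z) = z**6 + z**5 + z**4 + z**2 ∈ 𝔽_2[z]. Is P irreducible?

Check for roots in 𝔽_2: P(0) = 0 → root; P(1) = 0 → root.
P(0) = 0, so (z) divides P(z); P is reducible.

No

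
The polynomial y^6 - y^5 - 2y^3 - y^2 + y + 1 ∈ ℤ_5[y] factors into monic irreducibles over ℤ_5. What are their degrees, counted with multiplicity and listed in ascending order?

1, 1, 4

Write g(y) = y^6 - y^5 - 2y^3 - y^2 + y + 1.
Roots in ℤ_5: g(0) = 1; g(1) = 4; g(2) = 0 → root; g(3) = 2; g(4) = 3.
Linear factors from roots: (y - 2).
Complete factorization: g(y) = (y - 2)^2·(y^4 - 2y^3 - 2y^2 - 2y - 1).
Factor degrees with multiplicity: 1 + 1 + 4 = 6.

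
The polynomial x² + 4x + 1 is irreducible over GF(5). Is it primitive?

No

Write f(x) = x² + 4x + 1.
|GF(5^2)^×| = 5^2 − 1 = 24. Prime factorization: 24 = 2^3·3.
f is primitive ⇔ x has order 24 in GF(5)[x]/(f), i.e. x^(24/q) ≠ 1 for each prime q | 24.
x^(12) mod f = 1
x^(8) mod f = x + 4.
Since x^(12) = 1, the order of x divides 12 < 24; not primitive.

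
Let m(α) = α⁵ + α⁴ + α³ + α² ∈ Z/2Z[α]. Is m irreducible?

No

Check for roots in Z/2Z: m(0) = 0 → root; m(1) = 0 → root.
m(0) = 0, so (α) divides m(α); m is reducible.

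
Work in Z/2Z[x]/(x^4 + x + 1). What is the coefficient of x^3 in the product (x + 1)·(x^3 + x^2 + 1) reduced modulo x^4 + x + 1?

0

Multiply in Z/2Z[x]: (x + 1)·(x^3 + x^2 + 1) = x^4 + x^2 + x + 1.
Reduce using x^4 ≡ x + 1 (mod x^4 + x + 1).
Reduced: x^2.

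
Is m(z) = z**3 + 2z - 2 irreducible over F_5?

No

Check for roots in F_5: m(0) = 3; m(1) = 1; m(2) = 0 → root; m(3) = 1; m(4) = 0 → root.
m(2) = 0, so (z − 2) divides m(z); m is reducible.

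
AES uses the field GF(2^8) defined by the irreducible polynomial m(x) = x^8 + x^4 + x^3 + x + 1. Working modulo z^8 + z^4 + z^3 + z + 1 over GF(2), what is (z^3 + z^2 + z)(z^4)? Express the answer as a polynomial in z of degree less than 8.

Multiply in GF(2)[z]: (z^3 + z^2 + z)·(z^4) = z^7 + z^6 + z^5.
Reduced: z^7 + z^6 + z^5.

z^7 + z^6 + z^5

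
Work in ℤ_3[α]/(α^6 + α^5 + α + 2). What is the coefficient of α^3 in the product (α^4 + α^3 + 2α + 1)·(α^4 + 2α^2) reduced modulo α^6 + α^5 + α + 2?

Multiply in ℤ_3[α]: (α^4 + α^3 + 2α + 1)·(α^4 + 2α^2) = α^8 + α^7 + 2α^6 + α^5 + α^4 + α^3 + 2α^2.
Reduce using α^6 ≡ 2α^5 + 2α + 1 (mod α^6 + α^5 + α + 2).
Reduced: 2α^5 + α^4 + α + 2.

0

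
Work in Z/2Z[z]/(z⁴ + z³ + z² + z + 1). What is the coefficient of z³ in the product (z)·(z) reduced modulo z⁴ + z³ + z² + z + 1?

0

Multiply in Z/2Z[z]: (z)·(z) = z².
Reduced: z².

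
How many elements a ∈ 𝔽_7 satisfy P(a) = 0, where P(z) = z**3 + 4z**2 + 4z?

Evaluate at each of the 7 elements of 𝔽_7:
P(0) = 0 → root; P(1) = 2; P(2) = 4; P(3) = 5; P(4) = 4; P(5) = 0 → root; P(6) = 6.
Roots: {0, 5}.

2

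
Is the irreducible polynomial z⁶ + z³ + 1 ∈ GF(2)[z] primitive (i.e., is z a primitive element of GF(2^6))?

Write f(z) = z⁶ + z³ + 1.
|GF(2^6)^×| = 2^6 − 1 = 63. Prime factorization: 63 = 3^2·7.
f is primitive ⇔ z has order 63 in GF(2)[z]/(f), i.e. z^(63/q) ≠ 1 for each prime q | 63.
z^(21) mod f = z³.
z^(9) mod f = 1
Since z^(9) = 1, the order of z divides 9 < 63; not primitive.

No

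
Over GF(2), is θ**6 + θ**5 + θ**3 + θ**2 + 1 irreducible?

Write m(θ) = θ**6 + θ**5 + θ**3 + θ**2 + 1.
Check for roots in GF(2): m(0) = 1; m(1) = 1.
No roots, so no linear factors.
Monic irreducibles of degree 2 over GF(2): θ**2 + θ + 1.
None of them divide m (all give nonzero remainder).
Monic irreducibles of degree 3 over GF(2): θ**3 + θ + 1, θ**3 + θ**2 + 1.
None of them divide m (all give nonzero remainder).
No irreducible factor of degree ≤ 3 exists, so m is irreducible over GF(2).

Yes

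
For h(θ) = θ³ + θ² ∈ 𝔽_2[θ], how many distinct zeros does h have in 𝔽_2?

Evaluate at each of the 2 elements of 𝔽_2:
h(0) = 0 → root; h(1) = 0 → root.
Roots: {0, 1}.

2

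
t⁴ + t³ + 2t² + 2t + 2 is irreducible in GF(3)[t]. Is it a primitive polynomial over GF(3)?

Write f(t) = t⁴ + t³ + 2t² + 2t + 2.
|GF(3^4)^×| = 3^4 − 1 = 80. Prime factorization: 80 = 2^4·5.
f is primitive ⇔ t has order 80 in GF(3)[t]/(f), i.e. t^(80/q) ≠ 1 for each prime q | 80.
t^(40) mod f = 2.
t^(16) mod f = t² + t.
None equal 1, so t has full order 80; f is primitive.

Yes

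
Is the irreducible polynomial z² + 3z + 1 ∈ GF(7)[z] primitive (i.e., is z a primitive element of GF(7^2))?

Write f(z) = z² + 3z + 1.
|GF(7^2)^×| = 7^2 − 1 = 48. Prime factorization: 48 = 2^4·3.
f is primitive ⇔ z has order 48 in GF(7)[z]/(f), i.e. z^(48/q) ≠ 1 for each prime q | 48.
z^(24) mod f = 1
z^(16) mod f = 1
Since z^(24) = 1, the order of z divides 24 < 48; not primitive.

No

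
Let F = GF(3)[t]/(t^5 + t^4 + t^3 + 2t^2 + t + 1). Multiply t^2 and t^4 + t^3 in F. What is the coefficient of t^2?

Multiply in GF(3)[t]: (t^2)·(t^4 + t^3) = t^6 + t^5.
Reduce using t^5 ≡ 2t^4 + 2t^3 + t^2 + 2t + 2 (mod t^5 + t^4 + t^3 + 2t^2 + t + 1).
Reduced: 2t^4 + t^3 + 2t^2 + 2t.

2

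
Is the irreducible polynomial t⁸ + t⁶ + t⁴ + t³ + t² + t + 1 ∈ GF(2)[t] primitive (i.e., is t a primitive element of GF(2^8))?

Write f(t) = t⁸ + t⁶ + t⁴ + t³ + t² + t + 1.
|GF(2^8)^×| = 2^8 − 1 = 255. Prime factorization: 255 = 3·5·17.
f is primitive ⇔ t has order 255 in GF(2)[t]/(f), i.e. t^(255/q) ≠ 1 for each prime q | 255.
t^(85) mod f = t⁴ + t³ + t.
t^(51) mod f = t⁶ + t³.
t^(15) mod f = t⁶ + t + 1.
None equal 1, so t has full order 255; f is primitive.

Yes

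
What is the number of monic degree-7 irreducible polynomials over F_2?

By the necklace-counting formula, N_2(7) = (1/7) Σ_{d|7} μ(7/d)·2^d.
Divisors of 7: 1, 7; μ(7/d) for each: -1, 1.
Σ = − 2^1 + 2^7 = 126.
N = 126/7 = 18.

18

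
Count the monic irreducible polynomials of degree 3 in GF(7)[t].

112

x^(7^3) − x is the product of all monic irreducibles of degree dividing 3; Möbius inversion gives N = (1/3) Σ μ(3/d)·7^d.
Divisors of 3: 1, 3; μ(3/d) for each: -1, 1.
Σ = − 7^1 + 7^3 = 336.
N = 336/3 = 112.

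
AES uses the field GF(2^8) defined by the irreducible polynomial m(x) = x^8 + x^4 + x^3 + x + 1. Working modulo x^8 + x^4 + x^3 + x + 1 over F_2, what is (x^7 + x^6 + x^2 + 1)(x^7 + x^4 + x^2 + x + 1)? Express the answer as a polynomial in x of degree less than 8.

Multiply in F_2[x]: (x^7 + x^6 + x^2 + 1)·(x^7 + x^4 + x^2 + x + 1) = x^14 + x^13 + x^11 + x^10 + x^7 + x^3 + x + 1.
Reduce using x^8 ≡ x^4 + x^3 + x + 1 (mod x^8 + x^4 + x^3 + x + 1).
Reduced: x^7 + x^6 + x^5 + x^3.

x^7 + x^6 + x^5 + x^3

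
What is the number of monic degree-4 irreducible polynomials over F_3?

18

x^(3^4) − x is the product of all monic irreducibles of degree dividing 4; Möbius inversion gives N = (1/4) Σ μ(4/d)·3^d.
Divisors of 4: 1, 2, 4; μ(4/d) for each: 0, -1, 1.
Σ = − 3^2 + 3^4 = 72.
N = 72/4 = 18.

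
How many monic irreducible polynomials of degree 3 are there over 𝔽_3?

8

The number of monic irreducibles of degree 3 over GF(3) is (1/3)·Σ_{d∣3} μ(3/d) 3^d.
Divisors of 3: 1, 3; μ(3/d) for each: -1, 1.
Σ = − 3^1 + 3^3 = 24.
N = 24/3 = 8.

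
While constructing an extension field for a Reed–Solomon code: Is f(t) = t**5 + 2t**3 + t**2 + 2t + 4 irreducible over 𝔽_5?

No

Check for roots in 𝔽_5: f(0) = 4; f(1) = 0 → root; f(2) = 0 → root; f(3) = 1; f(4) = 0 → root.
f(1) = 0, so (t − 1) divides f(t); f is reducible.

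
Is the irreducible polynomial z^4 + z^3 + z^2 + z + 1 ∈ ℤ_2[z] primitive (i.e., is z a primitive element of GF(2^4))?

Write f(z) = z^4 + z^3 + z^2 + z + 1.
|GF(2^4)^×| = 2^4 − 1 = 15. Prime factorization: 15 = 3·5.
f is primitive ⇔ z has order 15 in GF(2)[z]/(f), i.e. z^(15/q) ≠ 1 for each prime q | 15.
z^(5) mod f = 1
z^(3) mod f = z^3.
Since z^(5) = 1, the order of z divides 5 < 15; not primitive.

No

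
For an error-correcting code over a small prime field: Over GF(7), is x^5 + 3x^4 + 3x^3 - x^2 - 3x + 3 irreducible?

Write f(x) = x^5 + 3x^4 + 3x^3 - x^2 - 3x + 3.
Check for roots in GF(7): f(0) = 3; f(1) = 6; f(2) = 6; f(3) = 6; f(4) = 6; f(5) = 4; f(6) = 4.
No roots, so no linear factors.
Degree-2 irreducible divisors: test the 21 monic irreducibles of degree 2 over GF(7).
None of them divide f (all give nonzero remainder).
No irreducible factor of degree ≤ 2 exists, so f is irreducible over GF(7).

Yes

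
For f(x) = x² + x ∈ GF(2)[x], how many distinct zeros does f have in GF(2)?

2

Evaluate at each of the 2 elements of GF(2):
f(0) = 0 → root; f(1) = 0 → root.
Roots: {0, 1}.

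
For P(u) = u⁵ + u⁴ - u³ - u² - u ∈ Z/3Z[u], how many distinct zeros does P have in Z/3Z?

1

Evaluate at each of the 3 elements of Z/3Z:
P(0) = 0 → root; P(1) = 2; P(2) = 1.
Roots: {0}.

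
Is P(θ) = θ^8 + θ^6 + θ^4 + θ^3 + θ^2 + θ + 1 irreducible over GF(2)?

Yes

Check for roots in GF(2): P(0) = 1; P(1) = 1.
No roots, so no linear factors.
Monic irreducibles of degree 2 over GF(2): θ^2 + θ + 1.
None of them divide P (all give nonzero remainder).
Monic irreducibles of degree 3 over GF(2): θ^3 + θ + 1, θ^3 + θ^2 + 1.
None of them divide P (all give nonzero remainder).
Monic irreducibles of degree 4 over GF(2): θ^4 + θ + 1, θ^4 + θ^3 + 1, θ^4 + θ^3 + θ^2 + θ + 1.
None of them divide P (all give nonzero remainder).
No irreducible factor of degree ≤ 4 exists, so P is irreducible over GF(2).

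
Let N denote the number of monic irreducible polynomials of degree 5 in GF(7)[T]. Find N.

3360

Gauss's count: N_{7}(5) = (1/5) Σ_{d|5} μ(5/d)·7^d.
Divisors of 5: 1, 5; μ(5/d) for each: -1, 1.
Σ = − 7^1 + 7^5 = 16800.
N = 16800/5 = 3360.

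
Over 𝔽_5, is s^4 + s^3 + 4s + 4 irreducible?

Write P(s) = s^4 + s^3 + 4s + 4.
Check for roots in 𝔽_5: P(0) = 4; P(1) = 0 → root; P(2) = 1; P(3) = 4; P(4) = 0 → root.
P(1) = 0, so (s − 1) divides P(s); P is reducible.

No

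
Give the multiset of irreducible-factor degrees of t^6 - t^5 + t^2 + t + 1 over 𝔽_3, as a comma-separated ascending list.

1, 1, 1, 3

Write h(t) = t^6 - t^5 + t^2 + t + 1.
Roots in 𝔽_3: h(0) = 1; h(1) = 0 → root; h(2) = 0 → root.
Linear factors from roots: (t - 1), (t + 1).
Complete factorization: h(t) = (t - 1)·(t + 1)^2·(t^3 + t^2 - 1).
Factor degrees with multiplicity: 1 + 1 + 1 + 3 = 6.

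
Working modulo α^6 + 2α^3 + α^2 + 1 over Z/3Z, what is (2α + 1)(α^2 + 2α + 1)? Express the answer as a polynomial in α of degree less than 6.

Multiply in Z/3Z[α]: (2α + 1)·(α^2 + 2α + 1) = 2α^3 + 2α^2 + α + 1.
Reduced: 2α^3 + 2α^2 + α + 1.

2α^3 + 2α^2 + α + 1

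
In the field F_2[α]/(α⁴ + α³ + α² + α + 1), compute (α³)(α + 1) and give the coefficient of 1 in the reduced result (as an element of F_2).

Multiply in F_2[α]: (α³)·(α + 1) = α⁴ + α³.
Reduce using α⁴ ≡ α³ + α² + α + 1 (mod α⁴ + α³ + α² + α + 1).
Reduced: α² + α + 1.

1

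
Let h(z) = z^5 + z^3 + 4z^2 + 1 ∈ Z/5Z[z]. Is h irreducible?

Check for roots in Z/5Z: h(0) = 1; h(1) = 2; h(2) = 2; h(3) = 2; h(4) = 3.
No roots, so no linear factors.
Degree-2 irreducible divisors: test the 10 monic irreducibles of degree 2 over GF(5).
None of them divide h (all give nonzero remainder).
No irreducible factor of degree ≤ 2 exists, so h is irreducible over GF(5).

Yes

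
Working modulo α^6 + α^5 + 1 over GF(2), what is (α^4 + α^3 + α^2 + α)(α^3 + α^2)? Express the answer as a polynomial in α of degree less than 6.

α^5 + α^3 + α + 1

Multiply in GF(2)[α]: (α^4 + α^3 + α^2 + α)·(α^3 + α^2) = α^7 + α^3.
Reduce using α^6 ≡ α^5 + 1 (mod α^6 + α^5 + 1).
Reduced: α^5 + α^3 + α + 1.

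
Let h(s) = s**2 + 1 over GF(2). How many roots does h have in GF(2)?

1

Evaluate at each of the 2 elements of GF(2):
h(0) = 1; h(1) = 0 → root.
Roots: {1}.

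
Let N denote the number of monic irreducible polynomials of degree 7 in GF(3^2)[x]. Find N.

x^(9^7) − x is the product of all monic irreducibles of degree dividing 7; Möbius inversion gives N = (1/7) Σ μ(7/d)·9^d.
Divisors of 7: 1, 7; μ(7/d) for each: -1, 1.
Σ = − 9^1 + 9^7 = 4782960.
N = 4782960/7 = 683280.

683280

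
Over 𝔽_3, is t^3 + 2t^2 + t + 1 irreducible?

Yes

Write P(t) = t^3 + 2t^2 + t + 1.
Check for roots in 𝔽_3: P(0) = 1; P(1) = 2; P(2) = 1.
No roots. A degree-3 polynomial over a field with no linear factor is irreducible.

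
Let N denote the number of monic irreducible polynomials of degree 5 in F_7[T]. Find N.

Gauss's count: N_{7}(5) = (1/5) Σ_{d|5} μ(5/d)·7^d.
Divisors of 5: 1, 5; μ(5/d) for each: -1, 1.
Σ = − 7^1 + 7^5 = 16800.
N = 16800/5 = 3360.

3360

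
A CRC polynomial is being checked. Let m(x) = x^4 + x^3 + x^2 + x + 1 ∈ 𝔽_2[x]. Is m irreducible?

Check for roots in 𝔽_2: m(0) = 1; m(1) = 1.
No roots, so no linear factors.
Monic irreducibles of degree 2 over GF(2): x^2 + x + 1.
None of them divide m (all give nonzero remainder).
No irreducible factor of degree ≤ 2 exists, so m is irreducible over GF(2).

Yes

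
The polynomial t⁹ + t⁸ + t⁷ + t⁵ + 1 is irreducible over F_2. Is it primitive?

No

Write f(t) = t⁹ + t⁸ + t⁷ + t⁵ + 1.
|GF(2^9)^×| = 2^9 − 1 = 511. Prime factorization: 511 = 7·73.
f is primitive ⇔ t has order 511 in GF(2)[t]/(f), i.e. t^(511/q) ≠ 1 for each prime q | 511.
t^(73) mod f = 1
t^(7) mod f = t⁷.
Since t^(73) = 1, the order of t divides 73 < 511; not primitive.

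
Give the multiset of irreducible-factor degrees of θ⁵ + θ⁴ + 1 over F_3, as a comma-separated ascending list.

1, 1, 3

Write g(θ) = θ⁵ + θ⁴ + 1.
Roots in F_3: g(0) = 1; g(1) = 0 → root; g(2) = 1.
Linear factors from roots: (θ + 2).
Complete factorization: g(θ) = (θ + 2)^2·(θ³ + 2θ + 1).
Factor degrees with multiplicity: 1 + 1 + 3 = 5.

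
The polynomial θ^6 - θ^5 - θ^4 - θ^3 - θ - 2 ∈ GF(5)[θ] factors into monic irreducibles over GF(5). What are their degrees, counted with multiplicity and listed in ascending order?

Write h(θ) = θ^6 - θ^5 - θ^4 - θ^3 - θ - 2.
Roots in GF(5): h(0) = 3; h(1) = 0 → root; h(2) = 4; h(3) = 3; h(4) = 1.
Linear factors from roots: (θ - 1).
Complete factorization: h(θ) = (θ - 1)·(θ^2 + 2θ - 2)·(θ^3 - 2θ^2 - 1).
Factor degrees with multiplicity: 1 + 2 + 3 = 6.

1, 2, 3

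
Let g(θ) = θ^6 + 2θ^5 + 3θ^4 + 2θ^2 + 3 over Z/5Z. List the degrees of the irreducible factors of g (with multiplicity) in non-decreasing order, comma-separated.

Roots in Z/5Z: g(0) = 3; g(1) = 1; g(2) = 2; g(3) = 4; g(4) = 2.
Complete factorization: g(θ) = (θ^2 + θ + 2)·(θ^2 + 3θ + 3)^2.
Factor degrees with multiplicity: 2 + 2 + 2 = 6.

2, 2, 2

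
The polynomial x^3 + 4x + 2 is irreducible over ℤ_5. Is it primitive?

Write f(x) = x^3 + 4x + 2.
|GF(5^3)^×| = 5^3 − 1 = 124. Prime factorization: 124 = 2^2·31.
f is primitive ⇔ x has order 124 in GF(5)[x]/(f), i.e. x^(124/q) ≠ 1 for each prime q | 124.
x^(62) mod f = 4.
x^(4) mod f = x^2 + 3x.
None equal 1, so x has full order 124; f is primitive.

Yes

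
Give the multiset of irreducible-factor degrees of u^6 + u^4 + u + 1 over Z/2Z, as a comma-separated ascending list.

1, 2, 3

Write h(u) = u^6 + u^4 + u + 1.
Roots in Z/2Z: h(0) = 1; h(1) = 0 → root.
Linear factors from roots: (u + 1).
Complete factorization: h(u) = (u + 1)·(u^2 + u + 1)·(u^3 + u + 1).
Factor degrees with multiplicity: 1 + 2 + 3 = 6.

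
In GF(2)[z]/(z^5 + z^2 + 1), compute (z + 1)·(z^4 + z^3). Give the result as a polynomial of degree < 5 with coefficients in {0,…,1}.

z^3 + z^2 + 1

Multiply in GF(2)[z]: (z + 1)·(z^4 + z^3) = z^5 + z^3.
Reduce using z^5 ≡ z^2 + 1 (mod z^5 + z^2 + 1).
Reduced: z^3 + z^2 + 1.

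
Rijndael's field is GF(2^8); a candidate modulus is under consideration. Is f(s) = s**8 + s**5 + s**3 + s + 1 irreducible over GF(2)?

Yes

Check for roots in GF(2): f(0) = 1; f(1) = 1.
No roots, so no linear factors.
Monic irreducibles of degree 2 over GF(2): s**2 + s + 1.
None of them divide f (all give nonzero remainder).
Monic irreducibles of degree 3 over GF(2): s**3 + s + 1, s**3 + s**2 + 1.
None of them divide f (all give nonzero remainder).
Monic irreducibles of degree 4 over GF(2): s**4 + s + 1, s**4 + s**3 + 1, s**4 + s**3 + s**2 + s + 1.
None of them divide f (all give nonzero remainder).
No irreducible factor of degree ≤ 4 exists, so f is irreducible over GF(2).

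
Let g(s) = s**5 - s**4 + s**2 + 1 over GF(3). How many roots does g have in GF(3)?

1

Evaluate at each of the 3 elements of GF(3):
g(0) = 1; g(1) = 2; g(2) = 0 → root.
Roots: {2}.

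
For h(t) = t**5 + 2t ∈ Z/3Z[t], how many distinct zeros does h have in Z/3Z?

Evaluate at each of the 3 elements of Z/3Z:
h(0) = 0 → root; h(1) = 0 → root; h(2) = 0 → root.
Roots: {0, 1, 2}.

3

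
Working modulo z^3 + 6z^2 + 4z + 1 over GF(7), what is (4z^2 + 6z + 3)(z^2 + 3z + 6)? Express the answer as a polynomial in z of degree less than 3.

Multiply in GF(7)[z]: (4z^2 + 6z + 3)·(z^2 + 3z + 6) = 4z^4 + 4z^3 + 3z^2 + 3z + 4.
Reduce using z^3 ≡ z^2 + 3z + 6 (mod z^3 + 6z^2 + 4z + 1).
Reduced: 2z^2 + 2z + 3.

2z^2 + 2z + 3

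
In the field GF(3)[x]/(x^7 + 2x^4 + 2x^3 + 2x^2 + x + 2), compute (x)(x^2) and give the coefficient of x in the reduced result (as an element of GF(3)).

0

Multiply in GF(3)[x]: (x)·(x^2) = x^3.
Reduced: x^3.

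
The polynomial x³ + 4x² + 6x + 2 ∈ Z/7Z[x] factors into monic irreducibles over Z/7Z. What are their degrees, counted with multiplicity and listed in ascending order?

Write h(x) = x³ + 4x² + 6x + 2.
Linear factors from roots: (x + 3).
Complete factorization: h(x) = (x + 3)·(x² + x + 3).
Factor degrees with multiplicity: 1 + 2 = 3.

1, 2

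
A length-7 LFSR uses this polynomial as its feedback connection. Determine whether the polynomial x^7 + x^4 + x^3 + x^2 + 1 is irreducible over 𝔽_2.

Write f(x) = x^7 + x^4 + x^3 + x^2 + 1.
Check for roots in 𝔽_2: f(0) = 1; f(1) = 1.
No roots, so no linear factors.
Monic irreducibles of degree 2 over GF(2): x^2 + x + 1.
None of them divide f (all give nonzero remainder).
Monic irreducibles of degree 3 over GF(2): x^3 + x + 1, x^3 + x^2 + 1.
None of them divide f (all give nonzero remainder).
No irreducible factor of degree ≤ 3 exists, so f is irreducible over GF(2).

Yes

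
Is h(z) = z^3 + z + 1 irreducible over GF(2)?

Yes

Check for roots in GF(2): h(0) = 1; h(1) = 1.
No roots. A degree-3 polynomial over a field with no linear factor is irreducible.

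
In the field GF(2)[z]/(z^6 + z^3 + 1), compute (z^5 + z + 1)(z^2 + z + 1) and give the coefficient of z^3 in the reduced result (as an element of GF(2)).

Multiply in GF(2)[z]: (z^5 + z + 1)·(z^2 + z + 1) = z^7 + z^6 + z^5 + z^3 + 1.
Reduce using z^6 ≡ z^3 + 1 (mod z^6 + z^3 + 1).
Reduced: z^5 + z^4 + z.

0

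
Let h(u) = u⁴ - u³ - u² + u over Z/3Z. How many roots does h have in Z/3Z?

Evaluate at each of the 3 elements of Z/3Z:
h(0) = 0 → root; h(1) = 0 → root; h(2) = 0 → root.
Roots: {0, 1, 2}.

3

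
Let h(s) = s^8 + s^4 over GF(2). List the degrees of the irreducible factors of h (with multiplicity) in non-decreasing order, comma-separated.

Roots in GF(2): h(0) = 0 → root; h(1) = 0 → root.
Linear factors from roots: (s), (s + 1).
Complete factorization: h(s) = (s)^4·(s + 1)^4.
Factor degrees with multiplicity: 1 + 1 + 1 + 1 + 1 + 1 + 1 + 1 = 8.

1, 1, 1, 1, 1, 1, 1, 1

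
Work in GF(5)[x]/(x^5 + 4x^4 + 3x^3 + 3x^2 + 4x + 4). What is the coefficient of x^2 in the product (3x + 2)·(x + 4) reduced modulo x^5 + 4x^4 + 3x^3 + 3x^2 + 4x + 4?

Multiply in GF(5)[x]: (3x + 2)·(x + 4) = 3x^2 + 4x + 3.
Reduced: 3x^2 + 4x + 3.

3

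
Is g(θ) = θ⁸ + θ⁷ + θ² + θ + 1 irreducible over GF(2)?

Check for roots in GF(2): g(0) = 1; g(1) = 1.
No roots, so no linear factors.
Monic irreducibles of degree 2 over GF(2): θ² + θ + 1.
None of them divide g (all give nonzero remainder).
Monic irreducibles of degree 3 over GF(2): θ³ + θ + 1, θ³ + θ² + 1.
None of them divide g (all give nonzero remainder).
Monic irreducibles of degree 4 over GF(2): θ⁴ + θ + 1, θ⁴ + θ³ + 1, θ⁴ + θ³ + θ² + θ + 1.
None of them divide g (all give nonzero remainder).
No irreducible factor of degree ≤ 4 exists, so g is irreducible over GF(2).

Yes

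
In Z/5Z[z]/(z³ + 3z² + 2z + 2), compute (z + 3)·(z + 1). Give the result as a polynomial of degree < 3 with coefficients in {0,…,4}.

Multiply in Z/5Z[z]: (z + 3)·(z + 1) = z² + 4z + 3.
Reduced: z² + 4z + 3.

z^2 + 4z + 3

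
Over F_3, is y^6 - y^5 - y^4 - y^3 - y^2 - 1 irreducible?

Write P(y) = y^6 - y^5 - y^4 - y^3 - y^2 - 1.
Check for roots in F_3: P(0) = 2; P(1) = 2; P(2) = 0 → root.
P(2) = 0, so (y − 2) divides P(y); P is reducible.

No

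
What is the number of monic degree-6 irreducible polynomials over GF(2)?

9

The number of monic irreducibles of degree 6 over GF(2) is (1/6)·Σ_{d∣6} μ(6/d) 2^d.
Divisors of 6: 1, 2, 3, 6; μ(6/d) for each: 1, -1, -1, 1.
Σ = 2^1 − 2^2 − 2^3 + 2^6 = 54.
N = 54/6 = 9.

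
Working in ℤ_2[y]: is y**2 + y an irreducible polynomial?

Write m(y) = y**2 + y.
Check for roots in ℤ_2: m(0) = 0 → root; m(1) = 0 → root.
m(0) = 0, so (y) divides m(y); m is reducible.

No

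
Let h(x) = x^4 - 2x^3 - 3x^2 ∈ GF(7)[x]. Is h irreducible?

No

Check for roots in GF(7): h(0) = 0 → root; h(1) = 3; h(2) = 2; h(3) = 0 → root; h(4) = 3; h(5) = 6; h(6) = 0 → root.
h(0) = 0, so (x) divides h(x); h is reducible.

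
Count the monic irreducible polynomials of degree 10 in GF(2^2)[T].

104754

x^(4^10) − x is the product of all monic irreducibles of degree dividing 10; Möbius inversion gives N = (1/10) Σ μ(10/d)·4^d.
Divisors of 10: 1, 2, 5, 10; μ(10/d) for each: 1, -1, -1, 1.
Σ = 4^1 − 4^2 − 4^5 + 4^10 = 1047540.
N = 1047540/10 = 104754.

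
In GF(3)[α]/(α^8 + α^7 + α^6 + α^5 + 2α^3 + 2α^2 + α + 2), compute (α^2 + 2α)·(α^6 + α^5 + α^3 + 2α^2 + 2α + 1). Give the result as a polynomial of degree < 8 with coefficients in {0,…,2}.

Multiply in GF(3)[α]: (α^2 + 2α)·(α^6 + α^5 + α^3 + 2α^2 + 2α + 1) = α^8 + 2α^6 + α^5 + α^4 + 2α^2 + 2α.
Reduce using α^8 ≡ 2α^7 + 2α^6 + 2α^5 + α^3 + α^2 + 2α + 1 (mod α^8 + α^7 + α^6 + α^5 + 2α^3 + 2α^2 + α + 2).
Reduced: 2α^7 + α^6 + α^4 + α^3 + α + 1.

2α^7 + α^6 + α^4 + α^3 + α + 1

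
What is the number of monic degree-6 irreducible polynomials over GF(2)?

By the necklace-counting formula, N_2(6) = (1/6) Σ_{d|6} μ(6/d)·2^d.
Divisors of 6: 1, 2, 3, 6; μ(6/d) for each: 1, -1, -1, 1.
Σ = 2^1 − 2^2 − 2^3 + 2^6 = 54.
N = 54/6 = 9.

9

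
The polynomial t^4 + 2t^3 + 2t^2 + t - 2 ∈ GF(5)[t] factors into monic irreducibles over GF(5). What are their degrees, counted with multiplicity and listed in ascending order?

1, 1, 2

Write g(t) = t^4 + 2t^3 + 2t^2 + t - 2.
Roots in GF(5): g(0) = 3; g(1) = 4; g(2) = 0 → root; g(3) = 4; g(4) = 3.
Linear factors from roots: (t - 2).
Complete factorization: g(t) = (t - 2)^2·(t^2 + t + 2).
Factor degrees with multiplicity: 1 + 1 + 2 = 4.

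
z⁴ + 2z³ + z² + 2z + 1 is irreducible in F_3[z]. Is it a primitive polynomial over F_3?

Write f(z) = z⁴ + 2z³ + z² + 2z + 1.
|GF(3^4)^×| = 3^4 − 1 = 80. Prime factorization: 80 = 2^4·5.
f is primitive ⇔ z has order 80 in GF(3)[z]/(f), i.e. z^(80/q) ≠ 1 for each prime q | 80.
z^(40) mod f = 1
z^(16) mod f = 2z.
Since z^(40) = 1, the order of z divides 40 < 80; not primitive.

No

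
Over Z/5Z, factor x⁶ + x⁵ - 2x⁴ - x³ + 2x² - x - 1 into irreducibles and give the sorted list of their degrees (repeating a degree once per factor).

Write g(x) = x⁶ + x⁵ - 2x⁴ - x³ + 2x² - x - 1.
Roots in Z/5Z: g(0) = 4; g(1) = 4; g(2) = 1; g(3) = 2; g(4) = 1.
Complete factorization: g(x) = (x⁶ + x⁵ - 2x⁴ - x³ + 2x² - x - 1).
Factor degrees with multiplicity: 6 = 6.

6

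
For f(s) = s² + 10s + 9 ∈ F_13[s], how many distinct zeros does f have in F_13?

Evaluate at each of the 13 elements of F_13:
f(0) = 9; f(1) = 7; f(2) = 7; f(3) = 9; f(4) = 0 → root; f(5) = 6; f(6) = 1; f(7) = 11; f(8) = 10; f(9) = 11; f(10) = 1; f(11) = 6; f(12) = 0 → root.
Roots: {4, 12}.

2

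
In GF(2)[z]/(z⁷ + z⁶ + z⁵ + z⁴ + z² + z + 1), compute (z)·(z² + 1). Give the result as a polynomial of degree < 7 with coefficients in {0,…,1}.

Multiply in GF(2)[z]: (z)·(z² + 1) = z³ + z.
Reduced: z³ + z.

z^3 + z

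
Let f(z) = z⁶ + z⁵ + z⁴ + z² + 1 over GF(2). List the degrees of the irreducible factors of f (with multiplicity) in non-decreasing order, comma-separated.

Roots in GF(2): f(0) = 1; f(1) = 1.
Complete factorization: f(z) = (z⁶ + z⁵ + z⁴ + z² + 1).
Factor degrees with multiplicity: 6 = 6.

6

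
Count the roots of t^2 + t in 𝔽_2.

2

Write h(t) = t^2 + t.
Evaluate at each of the 2 elements of 𝔽_2:
h(0) = 0 → root; h(1) = 0 → root.
Roots: {0, 1}.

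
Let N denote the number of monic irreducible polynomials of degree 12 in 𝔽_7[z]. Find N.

1153430600

Gauss's count: N_{7}(12) = (1/12) Σ_{d|12} μ(12/d)·7^d.
Divisors of 12: 1, 2, 3, 4, 6, 12; μ(12/d) for each: 0, 1, 0, -1, -1, 1.
Σ = 7^2 − 7^4 − 7^6 + 7^12 = 13841167200.
N = 13841167200/12 = 1153430600.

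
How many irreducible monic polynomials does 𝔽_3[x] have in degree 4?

By the necklace-counting formula, N_3(4) = (1/4) Σ_{d|4} μ(4/d)·3^d.
Divisors of 4: 1, 2, 4; μ(4/d) for each: 0, -1, 1.
Σ = − 3^2 + 3^4 = 72.
N = 72/4 = 18.

18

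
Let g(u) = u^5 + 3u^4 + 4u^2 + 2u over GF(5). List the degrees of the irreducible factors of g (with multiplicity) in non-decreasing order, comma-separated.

1, 1, 1, 2

Roots in GF(5): g(0) = 0 → root; g(1) = 0 → root; g(2) = 0 → root; g(3) = 3; g(4) = 4.
Linear factors from roots: (u), (u + 4), (u + 3).
Complete factorization: g(u) = (u)·(u + 3)·(u + 4)·(u^2 + u + 1).
Factor degrees with multiplicity: 1 + 1 + 1 + 2 = 5.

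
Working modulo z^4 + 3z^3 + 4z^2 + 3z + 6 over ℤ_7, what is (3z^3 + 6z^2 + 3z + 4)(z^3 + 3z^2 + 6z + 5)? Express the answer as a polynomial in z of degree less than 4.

4z^3 + 2z^2 + 4z + 1

Multiply in ℤ_7[z]: (3z^3 + 6z^2 + 3z + 4)·(z^3 + 3z^2 + 6z + 5) = 3z^6 + z^5 + 4z^4 + z^3 + 4z^2 + 4z + 6.
Reduce using z^4 ≡ 4z^3 + 3z^2 + 4z + 1 (mod z^4 + 3z^3 + 4z^2 + 3z + 6).
Reduced: 4z^3 + 2z^2 + 4z + 1.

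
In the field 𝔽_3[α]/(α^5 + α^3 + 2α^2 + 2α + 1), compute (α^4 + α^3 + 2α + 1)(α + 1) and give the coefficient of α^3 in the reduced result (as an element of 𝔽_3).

0

Multiply in 𝔽_3[α]: (α^4 + α^3 + 2α + 1)·(α + 1) = α^5 + 2α^4 + α^3 + 2α^2 + 1.
Reduce using α^5 ≡ 2α^3 + α^2 + α + 2 (mod α^5 + α^3 + 2α^2 + 2α + 1).
Reduced: 2α^4 + α.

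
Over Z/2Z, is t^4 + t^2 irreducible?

Write h(t) = t^4 + t^2.
Check for roots in Z/2Z: h(0) = 0 → root; h(1) = 0 → root.
h(0) = 0, so (t) divides h(t); h is reducible.

No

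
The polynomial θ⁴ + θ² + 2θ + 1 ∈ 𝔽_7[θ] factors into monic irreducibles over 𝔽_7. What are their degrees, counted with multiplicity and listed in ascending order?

4

Write g(θ) = θ⁴ + θ² + 2θ + 1.
Complete factorization: g(θ) = (θ⁴ + θ² + 2θ + 1).
Factor degrees with multiplicity: 4 = 4.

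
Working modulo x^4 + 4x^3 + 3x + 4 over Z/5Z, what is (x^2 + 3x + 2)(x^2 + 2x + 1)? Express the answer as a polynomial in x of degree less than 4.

Multiply in Z/5Z[x]: (x^2 + 3x + 2)·(x^2 + 2x + 1) = x^4 + 4x^2 + 2x + 2.
Reduce using x^4 ≡ x^3 + 2x + 1 (mod x^4 + 4x^3 + 3x + 4).
Reduced: x^3 + 4x^2 + 4x + 3.

x^3 + 4x^2 + 4x + 3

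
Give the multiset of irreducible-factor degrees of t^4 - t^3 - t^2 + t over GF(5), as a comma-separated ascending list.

Write f(t) = t^4 - t^3 - t^2 + t.
Roots in GF(5): f(0) = 0 → root; f(1) = 0 → root; f(2) = 1; f(3) = 3; f(4) = 0 → root.
Linear factors from roots: (t), (t - 1), (t + 1).
Complete factorization: f(t) = (t)·(t + 1)·(t - 1)^2.
Factor degrees with multiplicity: 1 + 1 + 1 + 1 = 4.

1, 1, 1, 1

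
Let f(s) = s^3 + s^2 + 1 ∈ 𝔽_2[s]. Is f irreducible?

Yes

Check for roots in 𝔽_2: f(0) = 1; f(1) = 1.
No roots. A degree-3 polynomial over a field with no linear factor is irreducible.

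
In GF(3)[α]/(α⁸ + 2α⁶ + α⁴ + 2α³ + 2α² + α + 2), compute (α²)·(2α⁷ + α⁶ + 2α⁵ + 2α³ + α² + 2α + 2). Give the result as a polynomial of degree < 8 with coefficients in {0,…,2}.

Multiply in GF(3)[α]: (α²)·(2α⁷ + α⁶ + 2α⁵ + 2α³ + α² + 2α + 2) = 2α⁹ + α⁸ + 2α⁷ + 2α⁵ + α⁴ + 2α³ + 2α².
Reduce using α⁸ ≡ α⁶ + 2α⁴ + α³ + α² + 2α + 1 (mod α⁸ + 2α⁶ + α⁴ + 2α³ + 2α² + α + 2).
Reduced: α⁷ + α⁶ + 2α⁴ + 2α³ + α² + α + 1.

α^7 + α^6 + 2α^4 + 2α^3 + α^2 + α + 1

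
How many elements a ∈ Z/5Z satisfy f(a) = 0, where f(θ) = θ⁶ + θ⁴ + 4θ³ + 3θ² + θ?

Evaluate at each of the 5 elements of Z/5Z:
f(0) = 0 → root; f(1) = 0 → root; f(2) = 1; f(3) = 3; f(4) = 0 → root.
Roots: {0, 1, 4}.

3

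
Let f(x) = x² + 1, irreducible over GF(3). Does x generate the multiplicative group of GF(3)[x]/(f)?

|GF(3^2)^×| = 3^2 − 1 = 8. Prime factorization: 8 = 2^3.
f is primitive ⇔ x has order 8 in GF(3)[x]/(f), i.e. x^(8/q) ≠ 1 for each prime q | 8.
x^(4) mod f = 1
Since x^(4) = 1, the order of x divides 4 < 8; not primitive.

No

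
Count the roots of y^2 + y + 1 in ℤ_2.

Write h(y) = y^2 + y + 1.
Evaluate at each of the 2 elements of ℤ_2:
h(0) = 1; h(1) = 1.
No element is a root.

0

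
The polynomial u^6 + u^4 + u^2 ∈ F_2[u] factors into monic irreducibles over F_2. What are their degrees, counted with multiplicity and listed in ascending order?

Write g(u) = u^6 + u^4 + u^2.
Roots in F_2: g(0) = 0 → root; g(1) = 1.
Linear factors from roots: (u).
Complete factorization: g(u) = (u)^2·(u^2 + u + 1)^2.
Factor degrees with multiplicity: 1 + 1 + 2 + 2 = 6.

1, 1, 2, 2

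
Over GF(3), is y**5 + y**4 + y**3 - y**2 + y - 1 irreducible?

Write P(y) = y**5 + y**4 + y**3 - y**2 + y - 1.
Check for roots in GF(3): P(0) = 2; P(1) = 2; P(2) = 2.
No roots, so no linear factors.
Monic irreducibles of degree 2 over GF(3): y**2 + 1, y**2 + y - 1, y**2 - y - 1.
None of them divide P (all give nonzero remainder).
No irreducible factor of degree ≤ 2 exists, so P is irreducible over GF(3).

Yes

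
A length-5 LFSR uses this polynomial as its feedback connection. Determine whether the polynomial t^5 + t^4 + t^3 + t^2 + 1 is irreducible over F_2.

Yes

Write h(t) = t^5 + t^4 + t^3 + t^2 + 1.
Check for roots in F_2: h(0) = 1; h(1) = 1.
No roots, so no linear factors.
Monic irreducibles of degree 2 over GF(2): t^2 + t + 1.
None of them divide h (all give nonzero remainder).
No irreducible factor of degree ≤ 2 exists, so h is irreducible over GF(2).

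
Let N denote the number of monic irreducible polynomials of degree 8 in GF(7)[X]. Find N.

720300

The number of monic irreducibles of degree 8 over GF(7) is (1/8)·Σ_{d∣8} μ(8/d) 7^d.
Divisors of 8: 1, 2, 4, 8; μ(8/d) for each: 0, 0, -1, 1.
Σ = − 7^4 + 7^8 = 5762400.
N = 5762400/8 = 720300.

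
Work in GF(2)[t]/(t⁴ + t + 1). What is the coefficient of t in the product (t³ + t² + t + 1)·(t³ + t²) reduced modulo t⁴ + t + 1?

0

Multiply in GF(2)[t]: (t³ + t² + t + 1)·(t³ + t²) = t⁶ + t².
Reduce using t⁴ ≡ t + 1 (mod t⁴ + t + 1).
Reduced: t³.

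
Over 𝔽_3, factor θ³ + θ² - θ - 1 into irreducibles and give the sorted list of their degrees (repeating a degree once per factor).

Write h(θ) = θ³ + θ² - θ - 1.
Roots in 𝔽_3: h(0) = 2; h(1) = 0 → root; h(2) = 0 → root.
Linear factors from roots: (θ - 1), (θ + 1).
Complete factorization: h(θ) = (θ - 1)·(θ + 1)^2.
Factor degrees with multiplicity: 1 + 1 + 1 = 3.

1, 1, 1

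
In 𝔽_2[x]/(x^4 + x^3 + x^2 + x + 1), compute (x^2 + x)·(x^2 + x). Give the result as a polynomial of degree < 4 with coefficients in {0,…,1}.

Multiply in 𝔽_2[x]: (x^2 + x)·(x^2 + x) = x^4 + x^2.
Reduce using x^4 ≡ x^3 + x^2 + x + 1 (mod x^4 + x^3 + x^2 + x + 1).
Reduced: x^3 + x + 1.

x^3 + x + 1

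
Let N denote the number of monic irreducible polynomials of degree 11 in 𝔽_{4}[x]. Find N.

381300

x^(4^11) − x is the product of all monic irreducibles of degree dividing 11; Möbius inversion gives N = (1/11) Σ μ(11/d)·4^d.
Divisors of 11: 1, 11; μ(11/d) for each: -1, 1.
Σ = − 4^1 + 4^11 = 4194300.
N = 4194300/11 = 381300.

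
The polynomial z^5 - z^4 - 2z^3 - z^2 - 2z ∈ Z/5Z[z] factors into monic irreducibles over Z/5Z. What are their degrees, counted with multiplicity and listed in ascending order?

Write f(z) = z^5 - z^4 - 2z^3 - z^2 - 2z.
Roots in Z/5Z: f(0) = 0 → root; f(1) = 0 → root; f(2) = 2; f(3) = 3; f(4) = 1.
Linear factors from roots: (z), (z - 1).
Complete factorization: f(z) = (z)·(z - 1)·(z^3 - 2z + 2).
Factor degrees with multiplicity: 1 + 1 + 3 = 5.

1, 1, 3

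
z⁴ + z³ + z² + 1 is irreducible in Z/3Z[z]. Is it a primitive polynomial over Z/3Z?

No

Write f(z) = z⁴ + z³ + z² + 1.
|GF(3^4)^×| = 3^4 − 1 = 80. Prime factorization: 80 = 2^4·5.
f is primitive ⇔ z has order 80 in GF(3)[z]/(f), i.e. z^(80/q) ≠ 1 for each prime q | 80.
z^(40) mod f = 1
z^(16) mod f = 2z³ + z² + z.
Since z^(40) = 1, the order of z divides 40 < 80; not primitive.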